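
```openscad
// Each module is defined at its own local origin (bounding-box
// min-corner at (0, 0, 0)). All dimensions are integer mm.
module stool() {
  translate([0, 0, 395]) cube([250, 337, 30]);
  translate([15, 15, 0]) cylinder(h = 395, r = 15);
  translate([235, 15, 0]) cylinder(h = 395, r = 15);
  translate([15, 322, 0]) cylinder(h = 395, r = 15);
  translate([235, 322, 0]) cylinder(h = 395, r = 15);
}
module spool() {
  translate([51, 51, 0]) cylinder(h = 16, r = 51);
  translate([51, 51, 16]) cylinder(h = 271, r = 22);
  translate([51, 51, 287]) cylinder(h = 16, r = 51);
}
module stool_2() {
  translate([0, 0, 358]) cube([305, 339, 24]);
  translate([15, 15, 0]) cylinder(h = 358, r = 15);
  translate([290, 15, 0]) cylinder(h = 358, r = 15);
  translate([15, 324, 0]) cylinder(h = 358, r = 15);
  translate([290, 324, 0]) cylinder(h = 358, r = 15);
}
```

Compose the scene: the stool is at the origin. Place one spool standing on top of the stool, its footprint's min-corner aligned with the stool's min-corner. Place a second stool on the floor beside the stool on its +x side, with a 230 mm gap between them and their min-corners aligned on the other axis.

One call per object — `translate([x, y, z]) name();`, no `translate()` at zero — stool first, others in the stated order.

stool();
translate([0, 0, 425]) spool();
translate([480, 0, 0]) stool_2();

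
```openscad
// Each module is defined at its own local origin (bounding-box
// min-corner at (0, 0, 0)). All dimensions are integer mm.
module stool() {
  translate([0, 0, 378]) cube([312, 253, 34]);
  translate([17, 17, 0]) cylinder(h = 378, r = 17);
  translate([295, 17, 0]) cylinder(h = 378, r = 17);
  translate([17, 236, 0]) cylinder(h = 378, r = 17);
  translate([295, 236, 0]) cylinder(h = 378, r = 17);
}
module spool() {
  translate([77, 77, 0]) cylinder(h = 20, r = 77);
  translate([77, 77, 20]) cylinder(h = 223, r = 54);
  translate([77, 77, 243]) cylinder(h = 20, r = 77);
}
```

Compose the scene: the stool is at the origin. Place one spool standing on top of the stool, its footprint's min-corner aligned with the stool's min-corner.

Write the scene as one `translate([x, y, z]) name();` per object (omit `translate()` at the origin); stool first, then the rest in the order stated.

stool();
translate([0, 0, 412]) spool();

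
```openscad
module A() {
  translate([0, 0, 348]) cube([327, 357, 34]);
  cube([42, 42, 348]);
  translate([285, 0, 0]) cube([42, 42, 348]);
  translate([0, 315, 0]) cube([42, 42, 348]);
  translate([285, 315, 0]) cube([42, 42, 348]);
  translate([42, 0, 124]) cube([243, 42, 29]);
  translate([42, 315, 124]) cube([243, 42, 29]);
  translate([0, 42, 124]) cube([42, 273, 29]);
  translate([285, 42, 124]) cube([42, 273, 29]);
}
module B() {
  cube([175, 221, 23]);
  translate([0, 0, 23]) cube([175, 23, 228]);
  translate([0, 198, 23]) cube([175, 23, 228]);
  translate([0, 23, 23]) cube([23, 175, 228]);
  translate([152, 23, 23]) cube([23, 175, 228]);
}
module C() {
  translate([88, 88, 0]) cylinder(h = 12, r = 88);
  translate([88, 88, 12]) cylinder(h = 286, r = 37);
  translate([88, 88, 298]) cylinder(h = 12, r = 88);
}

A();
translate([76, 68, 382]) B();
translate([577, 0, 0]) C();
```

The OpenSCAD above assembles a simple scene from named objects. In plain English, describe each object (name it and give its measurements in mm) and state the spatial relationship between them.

A is a simple wooden stool: a rectangular seat 327 mm (x) by 357 mm (y), 34 mm thick, top face at z = 382 mm, on four square legs, each 42×42 mm in cross-section. The legs rest on z = 0, each flush with a corner of the seat. Four stretchers, 42 mm wide and 29 mm tall, connect adjacent legs with their undersides at z = 124 mm, each running between the inner faces of the legs it joins and aligned with the legs' outer faces on the other axis.

B is an open-topped rectangular box: outside dimensions 175×221×251 mm, with a uniform wall and base thickness of 23 mm. The base is a full 175×221 slab on the floor; four walls sit on top of the base. The front and back walls (the −y and +y sides) span the full width; the two side walls fit between them.

C is a spool: two coaxial disc flanges of radius 88 mm and thickness 12 mm, joined by a core cylinder of radius 37 mm and height 286 mm. The lower flange rests on z = 0 and the three cylinders share a vertical axis.

The open box is on top of the stool, centred. The spool is on the floor beside the stool on its +x side.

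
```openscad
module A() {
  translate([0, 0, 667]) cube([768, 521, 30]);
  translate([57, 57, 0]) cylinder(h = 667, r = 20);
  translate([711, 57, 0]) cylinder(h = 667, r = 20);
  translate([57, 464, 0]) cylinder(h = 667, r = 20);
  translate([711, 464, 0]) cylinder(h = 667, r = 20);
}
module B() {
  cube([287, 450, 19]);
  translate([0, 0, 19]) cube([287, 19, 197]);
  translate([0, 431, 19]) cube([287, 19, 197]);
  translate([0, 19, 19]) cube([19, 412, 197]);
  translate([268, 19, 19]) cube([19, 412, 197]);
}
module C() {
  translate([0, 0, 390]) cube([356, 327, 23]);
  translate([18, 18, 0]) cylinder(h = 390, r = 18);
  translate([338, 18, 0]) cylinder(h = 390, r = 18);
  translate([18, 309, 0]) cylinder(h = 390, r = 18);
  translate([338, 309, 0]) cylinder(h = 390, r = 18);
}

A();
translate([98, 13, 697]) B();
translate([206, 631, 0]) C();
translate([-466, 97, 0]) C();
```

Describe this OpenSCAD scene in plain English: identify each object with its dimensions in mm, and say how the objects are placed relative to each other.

A is a table: top 768 mm (x) × 521 mm (y), 30 mm thick, upper face at z = 697 mm, on four round legs of 40 mm diameter, each leg's bounding box inset 37 mm from the nearest pair of top edges, running from z = 0 to the bottom of the top.

B is an open storage box with external size 287×450×216 mm and wall thickness 19 mm (the base is also 19 mm thick). The base covers the whole footprint; the four walls stand on the base, with the y-facing walls full-width and the x-facing walls fitting between their inner faces.

C is a simple wooden stool: a rectangular seat 356 mm (x) by 327 mm (y), 23 mm thick, top face at z = 413 mm, on four round legs, each 36 mm in diameter. The legs rest on z = 0, each leg's axis is inset half a diameter from the nearest pair of seat edges (so the leg's bounding box is flush with the corner).

The open box is on top of the table. Two stools sit around the table at the +y, −x sides.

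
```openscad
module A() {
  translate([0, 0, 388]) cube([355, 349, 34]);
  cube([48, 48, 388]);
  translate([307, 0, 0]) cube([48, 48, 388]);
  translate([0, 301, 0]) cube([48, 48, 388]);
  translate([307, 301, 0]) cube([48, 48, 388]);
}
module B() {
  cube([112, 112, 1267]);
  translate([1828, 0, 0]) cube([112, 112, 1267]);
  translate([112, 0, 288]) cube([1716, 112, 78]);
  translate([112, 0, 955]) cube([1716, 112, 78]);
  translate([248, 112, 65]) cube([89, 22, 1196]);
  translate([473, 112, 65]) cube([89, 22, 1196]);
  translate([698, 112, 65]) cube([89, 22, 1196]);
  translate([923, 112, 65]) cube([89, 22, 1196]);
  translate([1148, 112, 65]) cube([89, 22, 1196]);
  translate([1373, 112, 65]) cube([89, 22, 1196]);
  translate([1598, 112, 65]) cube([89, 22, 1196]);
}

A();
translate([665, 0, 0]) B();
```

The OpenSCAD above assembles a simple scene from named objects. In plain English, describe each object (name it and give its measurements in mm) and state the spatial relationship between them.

A is a four-legged stool. The seat is a 355×349×34 mm slab whose top surface is at z = 422 mm; four square legs, each 48×48 mm in cross-section, run from the floor (z = 0) to the underside of the seat, each flush with a corner of the seat.

B is a fence section. Two 112×112 mm posts, 1267 mm tall, stand on the floor with a clear span of 1716 mm between their inner faces. Two horizontal rails of 112×78 mm section span the gap between the posts with their undersides at z = 288 mm and z = 955 mm, flush with the posts' −y face. 7 pickets, each 89 mm wide, 22 mm thick and 1196 mm tall, are fixed to the +y face of the rails with their bottoms at z = 65 mm, evenly spaced across the span with equal gaps (rounded down to the nearest mm) at the −x end and between each pair — any rounding remainder accumulates at the +x end.

The fence section is on the floor beside the stool on its +x side.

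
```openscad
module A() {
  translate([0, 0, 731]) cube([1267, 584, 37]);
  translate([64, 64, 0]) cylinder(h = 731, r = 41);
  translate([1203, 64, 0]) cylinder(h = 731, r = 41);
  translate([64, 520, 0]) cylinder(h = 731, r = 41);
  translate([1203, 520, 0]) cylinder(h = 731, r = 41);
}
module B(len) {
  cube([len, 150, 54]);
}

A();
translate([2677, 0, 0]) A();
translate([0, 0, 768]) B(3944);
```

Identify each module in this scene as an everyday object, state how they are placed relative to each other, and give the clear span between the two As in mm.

Second table starts at x = 2677; first ends at x = 1267; clear span = 2677 − 1267 = 1410 mm.

A is a table. B is a beam. A beam spans the tops of two tables. The clear span between the two tables is 1410 mm.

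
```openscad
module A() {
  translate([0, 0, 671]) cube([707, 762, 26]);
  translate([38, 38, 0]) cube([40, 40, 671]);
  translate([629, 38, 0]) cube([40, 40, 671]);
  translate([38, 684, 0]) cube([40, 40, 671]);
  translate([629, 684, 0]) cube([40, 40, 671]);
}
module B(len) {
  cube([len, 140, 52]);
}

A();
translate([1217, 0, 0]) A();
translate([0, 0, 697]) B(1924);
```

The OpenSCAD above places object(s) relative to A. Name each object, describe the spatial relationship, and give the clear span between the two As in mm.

A is a table. B is a beam. A beam spans the tops of two tables. The clear span between the two tables is 510 mm.

Second table starts at x = 1217; first ends at x = 707; clear span = 1217 − 707 = 510 mm.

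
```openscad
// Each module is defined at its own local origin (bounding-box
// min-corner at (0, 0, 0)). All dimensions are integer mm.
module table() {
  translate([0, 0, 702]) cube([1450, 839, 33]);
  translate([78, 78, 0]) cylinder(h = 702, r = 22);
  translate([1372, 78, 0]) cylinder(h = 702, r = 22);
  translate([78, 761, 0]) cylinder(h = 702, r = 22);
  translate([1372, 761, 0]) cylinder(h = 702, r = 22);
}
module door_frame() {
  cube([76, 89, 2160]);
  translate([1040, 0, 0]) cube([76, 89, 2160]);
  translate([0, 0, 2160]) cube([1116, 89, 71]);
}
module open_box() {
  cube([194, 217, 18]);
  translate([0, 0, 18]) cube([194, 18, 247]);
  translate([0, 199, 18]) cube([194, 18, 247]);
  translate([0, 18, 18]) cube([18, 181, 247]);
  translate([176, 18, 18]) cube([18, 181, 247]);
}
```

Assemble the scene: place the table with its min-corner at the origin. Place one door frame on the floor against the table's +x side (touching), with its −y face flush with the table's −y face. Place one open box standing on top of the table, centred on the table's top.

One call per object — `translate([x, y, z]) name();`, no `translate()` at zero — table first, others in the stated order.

table();
translate([1450, 0, 0]) door_frame();
translate([628, 311, 735]) open_box();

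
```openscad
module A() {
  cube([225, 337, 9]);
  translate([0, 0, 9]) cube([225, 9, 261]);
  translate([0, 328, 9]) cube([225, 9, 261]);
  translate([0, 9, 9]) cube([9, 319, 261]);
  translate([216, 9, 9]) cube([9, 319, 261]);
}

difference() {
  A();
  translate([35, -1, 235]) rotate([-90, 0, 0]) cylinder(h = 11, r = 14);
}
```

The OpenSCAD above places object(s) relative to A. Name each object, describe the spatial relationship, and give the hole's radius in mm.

A is an open box. The open box has a circular hole through its front wall. The hole's radius is 14 mm.

The subtracted cylinder has r = 14 mm.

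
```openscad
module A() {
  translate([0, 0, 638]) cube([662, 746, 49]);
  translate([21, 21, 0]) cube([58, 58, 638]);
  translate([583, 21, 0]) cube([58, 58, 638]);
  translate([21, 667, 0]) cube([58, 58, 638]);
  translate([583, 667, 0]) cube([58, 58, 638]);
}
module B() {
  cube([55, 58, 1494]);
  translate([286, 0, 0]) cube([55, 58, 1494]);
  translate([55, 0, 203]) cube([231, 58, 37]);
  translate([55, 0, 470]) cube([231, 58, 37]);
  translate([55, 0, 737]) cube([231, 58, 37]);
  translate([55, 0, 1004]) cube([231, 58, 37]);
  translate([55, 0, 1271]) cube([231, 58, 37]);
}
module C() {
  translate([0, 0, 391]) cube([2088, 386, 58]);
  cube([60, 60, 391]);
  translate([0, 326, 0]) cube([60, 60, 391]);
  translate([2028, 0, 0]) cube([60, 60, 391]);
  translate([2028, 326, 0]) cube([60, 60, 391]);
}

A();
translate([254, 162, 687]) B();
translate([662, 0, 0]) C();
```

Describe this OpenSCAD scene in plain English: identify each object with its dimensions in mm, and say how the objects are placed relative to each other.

A is a table with a 662×746 mm rectangular top, 49 mm thick, top surface at z = 687 mm, supported by four 58×58 mm square legs, each inset 21 mm from the nearest pair of top edges, running from the floor.

B is a straight ladder. Two 55×58 mm vertical rails, 1494 mm tall, stand 341 mm apart (outside-to-outside) with their front faces coplanar on the −y side. 5 rungs, each 58 mm deep and 37 mm tall, span between the inner faces of the rails, front faces flush with the rails. The lowest rung's underside is at z = 203 mm and rungs are spaced 267 mm apart (underside to underside).

C is a long wooden bench with a 2088 mm (x) × 386 mm (y) seat, 58 mm thick, its top surface 449 mm above the floor. Four 60 mm square legs at the seat corners, flush with the edges, run from z = 0 to the seat underside.

The ladder is on top of the table. The bench is against the table's +x side, with their −y faces flush.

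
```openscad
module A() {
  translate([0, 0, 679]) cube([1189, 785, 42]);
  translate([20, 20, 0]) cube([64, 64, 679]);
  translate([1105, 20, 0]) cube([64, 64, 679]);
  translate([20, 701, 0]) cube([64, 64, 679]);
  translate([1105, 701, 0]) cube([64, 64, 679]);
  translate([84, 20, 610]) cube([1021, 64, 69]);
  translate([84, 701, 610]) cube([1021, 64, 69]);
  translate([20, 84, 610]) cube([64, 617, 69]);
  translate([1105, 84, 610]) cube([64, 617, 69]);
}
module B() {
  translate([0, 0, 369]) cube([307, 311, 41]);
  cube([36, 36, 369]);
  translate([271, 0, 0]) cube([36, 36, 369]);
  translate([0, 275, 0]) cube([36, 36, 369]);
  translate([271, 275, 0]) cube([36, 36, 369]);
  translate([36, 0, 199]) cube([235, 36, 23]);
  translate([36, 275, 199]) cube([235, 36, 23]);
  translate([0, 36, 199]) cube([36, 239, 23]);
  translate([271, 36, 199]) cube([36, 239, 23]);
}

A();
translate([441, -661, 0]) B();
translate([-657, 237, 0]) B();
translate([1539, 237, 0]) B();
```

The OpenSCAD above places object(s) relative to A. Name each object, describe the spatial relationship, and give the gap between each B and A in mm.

Each stool's nearest face is 350 mm from the table's bounding box.

A is a table. B is a stool. Three stools sit around the table at the −y, −x, +x sides. The gap between each stool and the table is 350 mm.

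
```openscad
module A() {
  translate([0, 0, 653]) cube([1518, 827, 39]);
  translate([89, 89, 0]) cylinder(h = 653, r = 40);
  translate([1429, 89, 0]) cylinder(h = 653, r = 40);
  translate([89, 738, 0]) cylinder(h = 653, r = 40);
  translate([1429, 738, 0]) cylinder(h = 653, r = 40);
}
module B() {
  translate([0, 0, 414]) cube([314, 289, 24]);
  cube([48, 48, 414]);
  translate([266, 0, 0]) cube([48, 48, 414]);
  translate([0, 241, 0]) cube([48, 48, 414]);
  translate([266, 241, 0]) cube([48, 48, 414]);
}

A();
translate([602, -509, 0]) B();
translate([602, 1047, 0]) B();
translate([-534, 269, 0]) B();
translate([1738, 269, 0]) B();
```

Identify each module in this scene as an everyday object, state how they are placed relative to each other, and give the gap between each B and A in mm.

A is a table. B is a stool. Four stools sit around the table at the −y, +y, −x, +x sides. The gap between each stool and the table is 220 mm.

Each stool's nearest face is 220 mm from the table's bounding box.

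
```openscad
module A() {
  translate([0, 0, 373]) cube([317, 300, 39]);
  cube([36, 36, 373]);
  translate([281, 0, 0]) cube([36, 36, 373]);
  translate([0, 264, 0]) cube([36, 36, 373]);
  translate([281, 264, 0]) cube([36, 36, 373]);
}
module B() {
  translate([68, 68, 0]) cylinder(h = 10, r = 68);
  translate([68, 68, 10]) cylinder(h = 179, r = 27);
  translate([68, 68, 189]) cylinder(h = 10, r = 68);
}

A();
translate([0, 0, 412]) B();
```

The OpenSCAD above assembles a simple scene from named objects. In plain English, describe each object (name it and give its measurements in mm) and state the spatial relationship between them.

A is a four-legged stool. The seat is a 317×300×39 mm slab whose top surface is at z = 412 mm; four square legs, each 36×36 mm in cross-section, run from the floor (z = 0) to the underside of the seat, each flush with a corner of the seat.

B is a spool: two coaxial disc flanges of radius 68 mm and thickness 10 mm, joined by a core cylinder of radius 27 mm and height 179 mm. The lower flange rests on z = 0 and the three cylinders share a vertical axis.

The spool is on top of the stool.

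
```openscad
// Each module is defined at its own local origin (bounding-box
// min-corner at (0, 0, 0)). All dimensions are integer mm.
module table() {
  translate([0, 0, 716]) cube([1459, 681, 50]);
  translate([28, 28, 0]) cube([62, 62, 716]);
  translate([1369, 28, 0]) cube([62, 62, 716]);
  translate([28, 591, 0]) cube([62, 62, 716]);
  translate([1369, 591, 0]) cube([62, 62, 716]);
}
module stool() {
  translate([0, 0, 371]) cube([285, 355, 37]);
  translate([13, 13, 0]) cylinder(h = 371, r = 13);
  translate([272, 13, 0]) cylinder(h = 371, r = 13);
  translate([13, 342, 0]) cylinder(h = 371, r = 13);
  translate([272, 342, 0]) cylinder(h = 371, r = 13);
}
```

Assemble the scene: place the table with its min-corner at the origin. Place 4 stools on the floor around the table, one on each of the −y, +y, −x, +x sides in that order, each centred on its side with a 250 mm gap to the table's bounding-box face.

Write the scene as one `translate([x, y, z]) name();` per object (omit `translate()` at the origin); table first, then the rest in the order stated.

table();
translate([587, -605, 0]) stool();
translate([587, 931, 0]) stool();
translate([-535, 163, 0]) stool();
translate([1709, 163, 0]) stool();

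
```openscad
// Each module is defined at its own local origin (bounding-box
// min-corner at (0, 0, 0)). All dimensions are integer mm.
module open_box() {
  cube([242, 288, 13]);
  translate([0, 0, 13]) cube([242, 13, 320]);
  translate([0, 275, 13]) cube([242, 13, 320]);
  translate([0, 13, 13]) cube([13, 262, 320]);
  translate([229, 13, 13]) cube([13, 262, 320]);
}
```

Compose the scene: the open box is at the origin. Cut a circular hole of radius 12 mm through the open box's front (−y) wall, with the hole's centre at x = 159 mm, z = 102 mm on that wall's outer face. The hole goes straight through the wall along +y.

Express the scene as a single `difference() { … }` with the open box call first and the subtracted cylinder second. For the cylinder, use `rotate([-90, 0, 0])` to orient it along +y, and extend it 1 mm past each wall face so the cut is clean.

difference() {
  open_box();
  translate([159, -1, 102]) rotate([-90, 0, 0]) cylinder(h = 15, r = 12);
}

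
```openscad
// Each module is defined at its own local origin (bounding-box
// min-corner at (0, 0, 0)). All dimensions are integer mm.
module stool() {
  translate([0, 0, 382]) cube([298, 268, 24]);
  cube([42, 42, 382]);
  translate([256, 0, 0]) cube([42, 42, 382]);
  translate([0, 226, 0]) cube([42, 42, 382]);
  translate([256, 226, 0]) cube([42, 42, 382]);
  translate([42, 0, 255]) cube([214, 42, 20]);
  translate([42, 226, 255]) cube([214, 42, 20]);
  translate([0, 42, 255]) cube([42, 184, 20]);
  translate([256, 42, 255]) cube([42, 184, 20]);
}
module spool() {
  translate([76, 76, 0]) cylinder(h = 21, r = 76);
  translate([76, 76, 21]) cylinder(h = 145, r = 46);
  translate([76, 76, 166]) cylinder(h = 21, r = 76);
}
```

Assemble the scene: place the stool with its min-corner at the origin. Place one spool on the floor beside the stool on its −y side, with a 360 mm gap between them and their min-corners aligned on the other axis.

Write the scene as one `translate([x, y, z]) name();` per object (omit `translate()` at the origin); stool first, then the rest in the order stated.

stool();
translate([0, -512, 0]) spool();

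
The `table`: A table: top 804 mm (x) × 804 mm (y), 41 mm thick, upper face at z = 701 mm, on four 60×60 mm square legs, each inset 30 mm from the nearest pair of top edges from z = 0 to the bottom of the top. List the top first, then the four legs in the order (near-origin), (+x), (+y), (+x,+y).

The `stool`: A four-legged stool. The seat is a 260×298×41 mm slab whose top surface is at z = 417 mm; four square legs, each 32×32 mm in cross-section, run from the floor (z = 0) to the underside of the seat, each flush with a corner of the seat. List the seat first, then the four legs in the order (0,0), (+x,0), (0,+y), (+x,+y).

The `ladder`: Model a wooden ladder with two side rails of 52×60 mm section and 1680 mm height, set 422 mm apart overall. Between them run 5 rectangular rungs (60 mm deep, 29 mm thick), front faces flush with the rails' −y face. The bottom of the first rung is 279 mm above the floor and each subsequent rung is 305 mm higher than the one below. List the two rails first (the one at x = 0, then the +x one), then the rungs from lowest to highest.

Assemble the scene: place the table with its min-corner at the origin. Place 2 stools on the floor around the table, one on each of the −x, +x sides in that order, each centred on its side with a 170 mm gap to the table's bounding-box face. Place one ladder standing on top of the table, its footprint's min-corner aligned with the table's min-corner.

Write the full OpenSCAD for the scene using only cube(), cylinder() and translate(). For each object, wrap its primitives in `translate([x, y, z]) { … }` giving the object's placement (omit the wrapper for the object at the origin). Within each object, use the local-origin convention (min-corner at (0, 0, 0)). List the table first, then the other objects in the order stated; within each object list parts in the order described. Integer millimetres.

translate([0, 0, 660]) cube([804, 804, 41]);
translate([30, 30, 0]) cube([60, 60, 660]);
translate([714, 30, 0]) cube([60, 60, 660]);
translate([30, 714, 0]) cube([60, 60, 660]);
translate([714, 714, 0]) cube([60, 60, 660]);
translate([-430, 253, 0]) {
  translate([0, 0, 376]) cube([260, 298, 41]);
  cube([32, 32, 376]);
  translate([228, 0, 0]) cube([32, 32, 376]);
  translate([0, 266, 0]) cube([32, 32, 376]);
  translate([228, 266, 0]) cube([32, 32, 376]);
}
translate([974, 253, 0]) {
  translate([0, 0, 376]) cube([260, 298, 41]);
  cube([32, 32, 376]);
  translate([228, 0, 0]) cube([32, 32, 376]);
  translate([0, 266, 0]) cube([32, 32, 376]);
  translate([228, 266, 0]) cube([32, 32, 376]);
}
translate([0, 0, 701]) {
  cube([52, 60, 1680]);
  translate([370, 0, 0]) cube([52, 60, 1680]);
  translate([52, 0, 279]) cube([318, 60, 29]);
  translate([52, 0, 584]) cube([318, 60, 29]);
  translate([52, 0, 889]) cube([318, 60, 29]);
  translate([52, 0, 1194]) cube([318, 60, 29]);
  translate([52, 0, 1499]) cube([318, 60, 29]);
}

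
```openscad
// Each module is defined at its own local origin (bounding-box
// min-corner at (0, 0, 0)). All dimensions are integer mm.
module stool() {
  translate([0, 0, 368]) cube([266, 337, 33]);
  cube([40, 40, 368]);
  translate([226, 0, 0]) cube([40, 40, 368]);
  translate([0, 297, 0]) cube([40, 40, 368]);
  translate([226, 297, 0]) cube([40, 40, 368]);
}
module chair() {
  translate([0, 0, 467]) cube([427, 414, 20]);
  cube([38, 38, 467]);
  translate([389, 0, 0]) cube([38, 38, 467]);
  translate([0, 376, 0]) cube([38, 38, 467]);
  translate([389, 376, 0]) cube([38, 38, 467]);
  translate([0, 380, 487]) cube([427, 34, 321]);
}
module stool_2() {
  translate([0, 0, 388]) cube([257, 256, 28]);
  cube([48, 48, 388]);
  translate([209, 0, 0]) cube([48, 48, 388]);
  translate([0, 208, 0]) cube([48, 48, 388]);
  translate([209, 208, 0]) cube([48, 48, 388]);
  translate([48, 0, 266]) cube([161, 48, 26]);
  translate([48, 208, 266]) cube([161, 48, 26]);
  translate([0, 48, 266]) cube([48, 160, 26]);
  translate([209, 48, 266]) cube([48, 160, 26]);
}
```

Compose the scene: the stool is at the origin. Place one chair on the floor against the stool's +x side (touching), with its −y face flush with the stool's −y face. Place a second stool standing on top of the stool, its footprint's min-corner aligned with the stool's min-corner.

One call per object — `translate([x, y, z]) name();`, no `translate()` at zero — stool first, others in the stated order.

stool();
translate([266, 0, 0]) chair();
translate([0, 0, 401]) stool_2();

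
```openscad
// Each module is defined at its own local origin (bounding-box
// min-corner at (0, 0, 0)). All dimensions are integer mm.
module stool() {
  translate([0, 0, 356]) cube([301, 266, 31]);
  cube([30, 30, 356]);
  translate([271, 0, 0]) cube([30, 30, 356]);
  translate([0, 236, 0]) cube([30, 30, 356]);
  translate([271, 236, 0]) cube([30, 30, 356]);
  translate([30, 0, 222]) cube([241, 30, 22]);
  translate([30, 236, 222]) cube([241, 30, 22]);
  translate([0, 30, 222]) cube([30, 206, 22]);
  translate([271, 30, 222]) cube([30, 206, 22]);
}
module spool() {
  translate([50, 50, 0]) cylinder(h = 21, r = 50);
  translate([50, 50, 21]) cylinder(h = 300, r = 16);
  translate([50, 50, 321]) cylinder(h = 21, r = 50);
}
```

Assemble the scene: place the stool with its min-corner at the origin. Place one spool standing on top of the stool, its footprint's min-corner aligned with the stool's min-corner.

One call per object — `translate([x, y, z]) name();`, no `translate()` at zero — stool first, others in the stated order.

stool();
translate([0, 0, 387]) spool();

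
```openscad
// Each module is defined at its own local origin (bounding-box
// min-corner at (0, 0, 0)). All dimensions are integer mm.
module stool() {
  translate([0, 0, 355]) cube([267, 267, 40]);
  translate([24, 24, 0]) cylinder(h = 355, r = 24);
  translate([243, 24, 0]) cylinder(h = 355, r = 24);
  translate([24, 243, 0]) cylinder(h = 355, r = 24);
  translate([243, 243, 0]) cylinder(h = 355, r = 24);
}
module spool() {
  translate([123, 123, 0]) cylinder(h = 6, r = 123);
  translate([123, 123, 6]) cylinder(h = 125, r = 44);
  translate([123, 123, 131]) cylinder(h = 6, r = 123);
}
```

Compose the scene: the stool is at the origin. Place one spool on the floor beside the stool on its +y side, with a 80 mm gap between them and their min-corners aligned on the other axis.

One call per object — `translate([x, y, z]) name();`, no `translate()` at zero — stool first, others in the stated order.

stool();
translate([0, 347, 0]) spool();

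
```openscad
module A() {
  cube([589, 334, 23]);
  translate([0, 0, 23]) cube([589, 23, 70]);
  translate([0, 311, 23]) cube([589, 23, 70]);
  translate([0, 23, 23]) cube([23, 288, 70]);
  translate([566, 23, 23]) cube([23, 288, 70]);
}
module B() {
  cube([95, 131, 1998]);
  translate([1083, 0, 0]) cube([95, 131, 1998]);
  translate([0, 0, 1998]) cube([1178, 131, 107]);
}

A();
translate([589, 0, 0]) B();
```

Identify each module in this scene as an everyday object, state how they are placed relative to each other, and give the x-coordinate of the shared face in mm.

The open box's +x face and the door frame's −x face are both at x = 589 mm.

A is an open box. B is a door frame. The door frame is against the open box's +x side, with their −y faces flush. The x-coordinate of the shared face is 589 mm.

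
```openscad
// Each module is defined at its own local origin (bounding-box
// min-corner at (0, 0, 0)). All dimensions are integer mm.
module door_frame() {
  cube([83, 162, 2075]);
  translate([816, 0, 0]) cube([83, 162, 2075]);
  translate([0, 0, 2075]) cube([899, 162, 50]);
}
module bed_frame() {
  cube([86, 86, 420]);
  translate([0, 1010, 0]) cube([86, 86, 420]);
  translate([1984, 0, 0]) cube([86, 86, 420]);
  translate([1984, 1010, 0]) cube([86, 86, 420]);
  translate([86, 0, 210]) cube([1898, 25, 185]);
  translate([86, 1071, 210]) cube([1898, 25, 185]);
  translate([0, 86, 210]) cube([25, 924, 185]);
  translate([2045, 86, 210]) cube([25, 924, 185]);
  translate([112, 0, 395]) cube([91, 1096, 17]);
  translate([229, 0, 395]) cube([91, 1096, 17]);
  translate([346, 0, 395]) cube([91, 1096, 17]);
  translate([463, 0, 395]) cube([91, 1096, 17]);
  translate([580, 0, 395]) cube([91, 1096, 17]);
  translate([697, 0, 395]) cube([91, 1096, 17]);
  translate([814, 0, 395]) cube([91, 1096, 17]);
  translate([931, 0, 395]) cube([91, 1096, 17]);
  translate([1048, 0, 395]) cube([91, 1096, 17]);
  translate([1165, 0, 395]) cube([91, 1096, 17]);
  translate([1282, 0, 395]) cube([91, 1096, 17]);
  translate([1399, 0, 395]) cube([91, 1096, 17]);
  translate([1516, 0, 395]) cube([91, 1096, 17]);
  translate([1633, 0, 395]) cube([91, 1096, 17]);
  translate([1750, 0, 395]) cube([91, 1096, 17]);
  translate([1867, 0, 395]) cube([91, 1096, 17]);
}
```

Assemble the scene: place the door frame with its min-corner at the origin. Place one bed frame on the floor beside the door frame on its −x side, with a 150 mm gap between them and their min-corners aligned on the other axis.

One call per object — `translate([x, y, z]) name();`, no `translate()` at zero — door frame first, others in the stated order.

door_frame();
translate([-2220, 0, 0]) bed_frame();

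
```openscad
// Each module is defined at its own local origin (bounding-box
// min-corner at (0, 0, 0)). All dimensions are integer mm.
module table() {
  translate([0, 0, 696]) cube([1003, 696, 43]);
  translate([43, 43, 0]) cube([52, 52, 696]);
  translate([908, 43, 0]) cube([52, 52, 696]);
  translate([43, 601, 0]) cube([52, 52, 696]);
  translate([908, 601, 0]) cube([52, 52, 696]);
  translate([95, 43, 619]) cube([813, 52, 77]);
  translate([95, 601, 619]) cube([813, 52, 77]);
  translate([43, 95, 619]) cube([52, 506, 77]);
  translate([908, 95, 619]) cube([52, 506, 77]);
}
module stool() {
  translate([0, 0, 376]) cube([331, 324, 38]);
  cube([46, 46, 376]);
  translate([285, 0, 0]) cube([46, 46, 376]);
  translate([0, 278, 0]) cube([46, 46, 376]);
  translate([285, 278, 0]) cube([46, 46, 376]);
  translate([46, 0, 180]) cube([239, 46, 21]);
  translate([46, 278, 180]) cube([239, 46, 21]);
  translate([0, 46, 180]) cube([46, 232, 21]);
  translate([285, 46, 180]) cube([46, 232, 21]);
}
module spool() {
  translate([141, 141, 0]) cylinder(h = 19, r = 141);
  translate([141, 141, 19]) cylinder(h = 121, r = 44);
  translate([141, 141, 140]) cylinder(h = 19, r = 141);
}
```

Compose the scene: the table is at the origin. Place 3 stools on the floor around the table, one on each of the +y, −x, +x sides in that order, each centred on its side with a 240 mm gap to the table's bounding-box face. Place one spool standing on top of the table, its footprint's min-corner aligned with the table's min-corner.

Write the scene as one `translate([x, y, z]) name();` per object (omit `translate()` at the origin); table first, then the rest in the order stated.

table();
translate([336, 936, 0]) stool();
translate([-571, 186, 0]) stool();
translate([1243, 186, 0]) stool();
translate([0, 0, 739]) spool();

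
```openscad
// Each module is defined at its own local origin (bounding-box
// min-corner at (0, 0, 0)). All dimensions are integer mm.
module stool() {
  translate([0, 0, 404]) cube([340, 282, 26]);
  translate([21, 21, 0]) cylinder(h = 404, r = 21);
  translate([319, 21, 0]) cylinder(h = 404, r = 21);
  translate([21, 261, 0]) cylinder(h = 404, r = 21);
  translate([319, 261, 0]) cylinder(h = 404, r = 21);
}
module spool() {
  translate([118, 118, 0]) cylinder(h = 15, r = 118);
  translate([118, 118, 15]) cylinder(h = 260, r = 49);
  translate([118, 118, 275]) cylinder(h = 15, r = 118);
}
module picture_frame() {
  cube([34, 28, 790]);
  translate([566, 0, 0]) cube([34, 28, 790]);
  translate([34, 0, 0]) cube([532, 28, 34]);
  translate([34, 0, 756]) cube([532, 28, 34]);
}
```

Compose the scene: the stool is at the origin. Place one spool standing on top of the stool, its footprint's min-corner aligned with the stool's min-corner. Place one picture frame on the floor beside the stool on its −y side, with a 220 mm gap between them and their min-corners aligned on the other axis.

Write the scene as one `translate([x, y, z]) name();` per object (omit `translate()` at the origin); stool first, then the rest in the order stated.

stool();
translate([0, 0, 430]) spool();
translate([0, -248, 0]) picture_frame();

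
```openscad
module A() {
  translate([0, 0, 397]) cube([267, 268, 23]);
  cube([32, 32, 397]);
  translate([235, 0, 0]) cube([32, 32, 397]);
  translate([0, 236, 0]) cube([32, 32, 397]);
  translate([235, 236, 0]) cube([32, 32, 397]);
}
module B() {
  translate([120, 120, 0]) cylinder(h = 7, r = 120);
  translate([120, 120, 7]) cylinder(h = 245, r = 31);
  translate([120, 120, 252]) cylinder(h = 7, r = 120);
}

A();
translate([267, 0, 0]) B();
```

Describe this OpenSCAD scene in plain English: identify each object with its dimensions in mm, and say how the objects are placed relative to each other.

A is a four-legged stool. The seat is 267×268 mm, 23 mm thick, top at z = 420 mm. It stands on four square legs, each 32×32 mm in cross-section, from z = 0 to the seat underside, each flush with a corner of the seat.

B is a spool: two coaxial disc flanges of radius 120 mm and thickness 7 mm, joined by a core cylinder of radius 31 mm and height 245 mm. The lower flange rests on z = 0 and the three cylinders share a vertical axis.

The spool is against the stool's +x side, with their −y faces flush.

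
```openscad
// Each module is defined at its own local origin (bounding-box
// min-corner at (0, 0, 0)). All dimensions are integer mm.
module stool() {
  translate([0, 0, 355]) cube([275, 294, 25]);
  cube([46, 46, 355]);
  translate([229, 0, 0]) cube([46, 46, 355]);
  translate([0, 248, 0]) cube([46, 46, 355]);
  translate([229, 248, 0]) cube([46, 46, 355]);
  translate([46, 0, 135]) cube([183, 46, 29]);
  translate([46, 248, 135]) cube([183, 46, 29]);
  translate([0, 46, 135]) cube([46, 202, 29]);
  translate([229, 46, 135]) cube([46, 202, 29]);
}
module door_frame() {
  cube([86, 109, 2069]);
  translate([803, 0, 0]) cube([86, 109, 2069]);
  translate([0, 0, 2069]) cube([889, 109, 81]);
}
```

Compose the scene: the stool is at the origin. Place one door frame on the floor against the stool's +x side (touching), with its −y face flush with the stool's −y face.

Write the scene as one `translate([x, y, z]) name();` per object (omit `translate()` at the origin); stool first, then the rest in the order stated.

stool();
translate([275, 0, 0]) door_frame();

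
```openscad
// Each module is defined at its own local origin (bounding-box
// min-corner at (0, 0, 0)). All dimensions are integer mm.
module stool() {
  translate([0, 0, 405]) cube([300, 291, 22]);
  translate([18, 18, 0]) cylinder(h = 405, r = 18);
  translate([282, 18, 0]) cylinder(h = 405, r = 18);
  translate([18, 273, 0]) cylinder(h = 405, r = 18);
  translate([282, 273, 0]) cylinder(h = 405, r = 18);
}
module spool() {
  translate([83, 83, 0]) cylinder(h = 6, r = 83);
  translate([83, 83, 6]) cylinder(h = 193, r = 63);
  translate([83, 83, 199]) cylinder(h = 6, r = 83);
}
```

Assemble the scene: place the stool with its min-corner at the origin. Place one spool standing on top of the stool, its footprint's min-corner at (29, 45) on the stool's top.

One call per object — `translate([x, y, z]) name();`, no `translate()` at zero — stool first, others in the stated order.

stool();
translate([29, 45, 427]) spool();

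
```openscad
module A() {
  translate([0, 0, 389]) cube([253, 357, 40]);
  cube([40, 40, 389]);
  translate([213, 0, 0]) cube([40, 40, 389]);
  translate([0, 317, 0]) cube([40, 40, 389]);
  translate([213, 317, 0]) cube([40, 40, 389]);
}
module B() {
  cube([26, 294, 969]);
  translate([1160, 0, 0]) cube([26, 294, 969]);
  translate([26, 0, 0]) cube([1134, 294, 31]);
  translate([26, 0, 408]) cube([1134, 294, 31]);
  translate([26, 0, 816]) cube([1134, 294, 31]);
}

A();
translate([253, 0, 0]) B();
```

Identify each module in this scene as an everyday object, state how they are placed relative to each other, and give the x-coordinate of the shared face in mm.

The stool's +x face and the bookshelf's −x face are both at x = 253 mm.

A is a stool. B is a bookshelf. The bookshelf is against the stool's +x side, with their −y faces flush. The x-coordinate of the shared face is 253 mm.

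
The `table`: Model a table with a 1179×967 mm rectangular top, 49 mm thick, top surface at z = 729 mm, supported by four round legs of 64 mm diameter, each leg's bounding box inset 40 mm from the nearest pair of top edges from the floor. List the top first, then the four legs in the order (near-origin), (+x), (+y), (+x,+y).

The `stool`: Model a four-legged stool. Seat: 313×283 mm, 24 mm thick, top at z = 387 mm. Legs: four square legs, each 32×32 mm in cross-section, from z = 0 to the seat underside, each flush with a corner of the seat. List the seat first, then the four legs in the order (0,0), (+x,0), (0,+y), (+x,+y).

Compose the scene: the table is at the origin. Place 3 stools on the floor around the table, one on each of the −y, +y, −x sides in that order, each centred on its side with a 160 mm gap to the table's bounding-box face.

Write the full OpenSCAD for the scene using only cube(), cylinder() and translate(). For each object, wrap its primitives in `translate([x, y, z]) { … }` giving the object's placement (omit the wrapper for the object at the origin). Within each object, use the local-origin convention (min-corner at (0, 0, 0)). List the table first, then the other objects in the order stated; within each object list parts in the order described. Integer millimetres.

translate([0, 0, 680]) cube([1179, 967, 49]);
translate([72, 72, 0]) cylinder(h = 680, r = 32);
translate([1107, 72, 0]) cylinder(h = 680, r = 32);
translate([72, 895, 0]) cylinder(h = 680, r = 32);
translate([1107, 895, 0]) cylinder(h = 680, r = 32);
translate([433, -443, 0]) {
  translate([0, 0, 363]) cube([313, 283, 24]);
  cube([32, 32, 363]);
  translate([281, 0, 0]) cube([32, 32, 363]);
  translate([0, 251, 0]) cube([32, 32, 363]);
  translate([281, 251, 0]) cube([32, 32, 363]);
}
translate([433, 1127, 0]) {
  translate([0, 0, 363]) cube([313, 283, 24]);
  cube([32, 32, 363]);
  translate([281, 0, 0]) cube([32, 32, 363]);
  translate([0, 251, 0]) cube([32, 32, 363]);
  translate([281, 251, 0]) cube([32, 32, 363]);
}
translate([-473, 342, 0]) {
  translate([0, 0, 363]) cube([313, 283, 24]);
  cube([32, 32, 363]);
  translate([281, 0, 0]) cube([32, 32, 363]);
  translate([0, 251, 0]) cube([32, 32, 363]);
  translate([281, 251, 0]) cube([32, 32, 363]);
}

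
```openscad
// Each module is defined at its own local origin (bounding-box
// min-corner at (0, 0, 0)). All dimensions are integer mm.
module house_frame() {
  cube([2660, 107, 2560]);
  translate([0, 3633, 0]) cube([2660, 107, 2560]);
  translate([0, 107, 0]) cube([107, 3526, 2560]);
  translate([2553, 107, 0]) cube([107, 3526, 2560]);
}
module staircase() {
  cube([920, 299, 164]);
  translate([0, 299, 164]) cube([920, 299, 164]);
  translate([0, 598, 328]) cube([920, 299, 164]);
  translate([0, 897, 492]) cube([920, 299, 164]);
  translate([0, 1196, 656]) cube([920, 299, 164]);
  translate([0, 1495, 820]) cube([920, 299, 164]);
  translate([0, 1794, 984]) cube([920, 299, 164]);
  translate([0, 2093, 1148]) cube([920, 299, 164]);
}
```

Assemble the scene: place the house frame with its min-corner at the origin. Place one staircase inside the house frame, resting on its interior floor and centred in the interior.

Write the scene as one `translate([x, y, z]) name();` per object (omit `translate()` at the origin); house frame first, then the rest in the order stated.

house_frame();
translate([870, 674, 0]) staircase();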